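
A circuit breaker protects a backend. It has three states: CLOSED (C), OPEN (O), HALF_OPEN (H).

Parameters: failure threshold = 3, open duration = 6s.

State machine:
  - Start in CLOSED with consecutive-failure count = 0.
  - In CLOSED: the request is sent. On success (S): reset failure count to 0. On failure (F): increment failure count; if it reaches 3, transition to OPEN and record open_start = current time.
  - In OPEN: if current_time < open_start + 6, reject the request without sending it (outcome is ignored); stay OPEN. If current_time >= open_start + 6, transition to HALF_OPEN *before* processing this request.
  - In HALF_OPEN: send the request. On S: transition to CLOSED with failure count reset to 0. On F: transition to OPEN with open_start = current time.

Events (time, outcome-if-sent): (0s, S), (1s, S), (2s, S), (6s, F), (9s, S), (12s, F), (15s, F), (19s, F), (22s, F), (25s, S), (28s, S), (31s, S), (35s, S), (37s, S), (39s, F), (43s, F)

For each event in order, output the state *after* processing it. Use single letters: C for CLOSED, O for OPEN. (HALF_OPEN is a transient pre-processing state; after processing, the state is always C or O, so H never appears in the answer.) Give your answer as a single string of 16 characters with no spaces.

State after each event:
  event#1 t=0s outcome=S: state=CLOSED
  event#2 t=1s outcome=S: state=CLOSED
  event#3 t=2s outcome=S: state=CLOSED
  event#4 t=6s outcome=F: state=CLOSED
  event#5 t=9s outcome=S: state=CLOSED
  event#6 t=12s outcome=F: state=CLOSED
  event#7 t=15s outcome=F: state=CLOSED
  event#8 t=19s outcome=F: state=OPEN
  event#9 t=22s outcome=F: state=OPEN
  event#10 t=25s outcome=S: state=CLOSED
  event#11 t=28s outcome=S: state=CLOSED
  event#12 t=31s outcome=S: state=CLOSED
  event#13 t=35s outcome=S: state=CLOSED
  event#14 t=37s outcome=S: state=CLOSED
  event#15 t=39s outcome=F: state=CLOSED
  event#16 t=43s outcome=F: state=CLOSED

Answer: CCCCCCCOOCCCCCCC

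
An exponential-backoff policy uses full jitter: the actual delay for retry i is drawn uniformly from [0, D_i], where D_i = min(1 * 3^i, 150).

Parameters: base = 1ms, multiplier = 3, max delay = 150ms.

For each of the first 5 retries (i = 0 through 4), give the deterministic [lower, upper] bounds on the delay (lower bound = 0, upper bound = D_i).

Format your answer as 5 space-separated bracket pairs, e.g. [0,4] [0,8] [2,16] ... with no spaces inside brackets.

Computing bounds per retry:
  i=0: D_i=min(1*3^0,150)=1, bounds=[0,1]
  i=1: D_i=min(1*3^1,150)=3, bounds=[0,3]
  i=2: D_i=min(1*3^2,150)=9, bounds=[0,9]
  i=3: D_i=min(1*3^3,150)=27, bounds=[0,27]
  i=4: D_i=min(1*3^4,150)=81, bounds=[0,81]

Answer: [0,1] [0,3] [0,9] [0,27] [0,81]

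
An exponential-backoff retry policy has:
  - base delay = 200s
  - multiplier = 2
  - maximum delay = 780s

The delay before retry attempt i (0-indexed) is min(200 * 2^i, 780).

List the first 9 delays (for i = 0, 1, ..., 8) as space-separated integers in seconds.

Answer: 200 400 780 780 780 780 780 780 780

Derivation:
Computing each delay:
  i=0: min(200*2^0, 780) = 200
  i=1: min(200*2^1, 780) = 400
  i=2: min(200*2^2, 780) = 780
  i=3: min(200*2^3, 780) = 780
  i=4: min(200*2^4, 780) = 780
  i=5: min(200*2^5, 780) = 780
  i=6: min(200*2^6, 780) = 780
  i=7: min(200*2^7, 780) = 780
  i=8: min(200*2^8, 780) = 780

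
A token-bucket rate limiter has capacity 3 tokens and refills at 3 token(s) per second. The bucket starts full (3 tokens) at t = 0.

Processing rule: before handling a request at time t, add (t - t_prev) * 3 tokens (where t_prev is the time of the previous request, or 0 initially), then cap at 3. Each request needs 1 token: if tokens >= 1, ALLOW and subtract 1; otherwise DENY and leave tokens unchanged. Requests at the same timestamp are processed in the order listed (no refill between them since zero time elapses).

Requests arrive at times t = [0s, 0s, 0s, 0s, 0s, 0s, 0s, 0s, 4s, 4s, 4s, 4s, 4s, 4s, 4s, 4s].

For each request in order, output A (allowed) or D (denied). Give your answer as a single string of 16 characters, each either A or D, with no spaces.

Simulating step by step:
  req#1 t=0s: ALLOW
  req#2 t=0s: ALLOW
  req#3 t=0s: ALLOW
  req#4 t=0s: DENY
  req#5 t=0s: DENY
  req#6 t=0s: DENY
  req#7 t=0s: DENY
  req#8 t=0s: DENY
  req#9 t=4s: ALLOW
  req#10 t=4s: ALLOW
  req#11 t=4s: ALLOW
  req#12 t=4s: DENY
  req#13 t=4s: DENY
  req#14 t=4s: DENY
  req#15 t=4s: DENY
  req#16 t=4s: DENY

Answer: AAADDDDDAAADDDDD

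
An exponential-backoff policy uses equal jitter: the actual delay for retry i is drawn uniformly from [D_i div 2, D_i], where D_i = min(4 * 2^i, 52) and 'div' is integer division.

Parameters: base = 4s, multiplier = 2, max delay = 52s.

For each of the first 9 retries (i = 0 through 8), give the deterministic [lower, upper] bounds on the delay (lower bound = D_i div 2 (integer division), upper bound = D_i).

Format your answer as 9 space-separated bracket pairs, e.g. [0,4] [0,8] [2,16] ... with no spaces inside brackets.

Answer: [2,4] [4,8] [8,16] [16,32] [26,52] [26,52] [26,52] [26,52] [26,52]

Derivation:
Computing bounds per retry:
  i=0: D_i=min(4*2^0,52)=4, bounds=[2,4]
  i=1: D_i=min(4*2^1,52)=8, bounds=[4,8]
  i=2: D_i=min(4*2^2,52)=16, bounds=[8,16]
  i=3: D_i=min(4*2^3,52)=32, bounds=[16,32]
  i=4: D_i=min(4*2^4,52)=52, bounds=[26,52]
  i=5: D_i=min(4*2^5,52)=52, bounds=[26,52]
  i=6: D_i=min(4*2^6,52)=52, bounds=[26,52]
  i=7: D_i=min(4*2^7,52)=52, bounds=[26,52]
  i=8: D_i=min(4*2^8,52)=52, bounds=[26,52]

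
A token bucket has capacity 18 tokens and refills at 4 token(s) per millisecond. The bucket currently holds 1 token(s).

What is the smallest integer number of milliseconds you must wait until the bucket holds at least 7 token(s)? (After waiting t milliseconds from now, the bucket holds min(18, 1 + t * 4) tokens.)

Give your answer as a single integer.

Answer: 2

Derivation:
Need 1 + t * 4 >= 7, so t >= 6/4.
Smallest integer t = ceil(6/4) = 2.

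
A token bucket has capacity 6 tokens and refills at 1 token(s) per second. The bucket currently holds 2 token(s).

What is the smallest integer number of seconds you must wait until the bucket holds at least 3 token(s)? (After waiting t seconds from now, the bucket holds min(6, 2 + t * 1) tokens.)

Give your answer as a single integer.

Need 2 + t * 1 >= 3, so t >= 1/1.
Smallest integer t = ceil(1/1) = 1.

Answer: 1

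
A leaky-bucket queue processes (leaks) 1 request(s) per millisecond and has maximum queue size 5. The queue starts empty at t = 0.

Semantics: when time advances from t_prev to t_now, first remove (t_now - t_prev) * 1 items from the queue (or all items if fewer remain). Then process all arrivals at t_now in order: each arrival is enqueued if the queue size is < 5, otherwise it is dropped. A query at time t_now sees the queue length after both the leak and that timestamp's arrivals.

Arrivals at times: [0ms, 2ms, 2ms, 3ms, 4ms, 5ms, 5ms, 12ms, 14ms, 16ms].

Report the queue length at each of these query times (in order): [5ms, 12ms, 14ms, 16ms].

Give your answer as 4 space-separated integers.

Answer: 3 1 1 1

Derivation:
Queue lengths at query times:
  query t=5ms: backlog = 3
  query t=12ms: backlog = 1
  query t=14ms: backlog = 1
  query t=16ms: backlog = 1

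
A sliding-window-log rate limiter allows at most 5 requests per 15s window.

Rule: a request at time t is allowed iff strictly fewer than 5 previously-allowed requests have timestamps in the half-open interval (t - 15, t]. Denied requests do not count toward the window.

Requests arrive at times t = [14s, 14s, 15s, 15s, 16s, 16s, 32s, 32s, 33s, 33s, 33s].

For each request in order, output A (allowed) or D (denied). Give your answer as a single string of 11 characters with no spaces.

Answer: AAAAADAAAAA

Derivation:
Tracking allowed requests in the window:
  req#1 t=14s: ALLOW
  req#2 t=14s: ALLOW
  req#3 t=15s: ALLOW
  req#4 t=15s: ALLOW
  req#5 t=16s: ALLOW
  req#6 t=16s: DENY
  req#7 t=32s: ALLOW
  req#8 t=32s: ALLOW
  req#9 t=33s: ALLOW
  req#10 t=33s: ALLOW
  req#11 t=33s: ALLOW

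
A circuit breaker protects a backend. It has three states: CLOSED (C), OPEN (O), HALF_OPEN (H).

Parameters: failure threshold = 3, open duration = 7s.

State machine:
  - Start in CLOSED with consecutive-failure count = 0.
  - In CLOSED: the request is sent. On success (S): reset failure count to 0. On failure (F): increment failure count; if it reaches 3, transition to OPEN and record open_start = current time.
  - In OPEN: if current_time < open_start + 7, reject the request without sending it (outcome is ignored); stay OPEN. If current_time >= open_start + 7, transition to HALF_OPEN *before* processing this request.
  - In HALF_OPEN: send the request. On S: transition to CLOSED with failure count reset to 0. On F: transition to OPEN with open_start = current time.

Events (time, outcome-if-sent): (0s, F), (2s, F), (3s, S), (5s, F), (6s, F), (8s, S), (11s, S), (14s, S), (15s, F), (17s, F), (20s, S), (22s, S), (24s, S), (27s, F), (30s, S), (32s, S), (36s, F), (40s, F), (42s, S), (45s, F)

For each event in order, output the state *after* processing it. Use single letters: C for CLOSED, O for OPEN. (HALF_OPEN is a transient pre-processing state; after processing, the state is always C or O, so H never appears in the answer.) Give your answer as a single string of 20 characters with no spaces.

State after each event:
  event#1 t=0s outcome=F: state=CLOSED
  event#2 t=2s outcome=F: state=CLOSED
  event#3 t=3s outcome=S: state=CLOSED
  event#4 t=5s outcome=F: state=CLOSED
  event#5 t=6s outcome=F: state=CLOSED
  event#6 t=8s outcome=S: state=CLOSED
  event#7 t=11s outcome=S: state=CLOSED
  event#8 t=14s outcome=S: state=CLOSED
  event#9 t=15s outcome=F: state=CLOSED
  event#10 t=17s outcome=F: state=CLOSED
  event#11 t=20s outcome=S: state=CLOSED
  event#12 t=22s outcome=S: state=CLOSED
  event#13 t=24s outcome=S: state=CLOSED
  event#14 t=27s outcome=F: state=CLOSED
  event#15 t=30s outcome=S: state=CLOSED
  event#16 t=32s outcome=S: state=CLOSED
  event#17 t=36s outcome=F: state=CLOSED
  event#18 t=40s outcome=F: state=CLOSED
  event#19 t=42s outcome=S: state=CLOSED
  event#20 t=45s outcome=F: state=CLOSED

Answer: CCCCCCCCCCCCCCCCCCCC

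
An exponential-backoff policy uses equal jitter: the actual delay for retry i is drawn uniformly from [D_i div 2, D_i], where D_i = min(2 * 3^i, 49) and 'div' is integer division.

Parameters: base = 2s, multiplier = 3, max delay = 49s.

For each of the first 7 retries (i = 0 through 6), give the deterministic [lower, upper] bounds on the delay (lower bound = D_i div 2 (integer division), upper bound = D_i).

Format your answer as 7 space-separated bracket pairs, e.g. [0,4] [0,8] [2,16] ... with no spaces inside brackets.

Answer: [1,2] [3,6] [9,18] [24,49] [24,49] [24,49] [24,49]

Derivation:
Computing bounds per retry:
  i=0: D_i=min(2*3^0,49)=2, bounds=[1,2]
  i=1: D_i=min(2*3^1,49)=6, bounds=[3,6]
  i=2: D_i=min(2*3^2,49)=18, bounds=[9,18]
  i=3: D_i=min(2*3^3,49)=49, bounds=[24,49]
  i=4: D_i=min(2*3^4,49)=49, bounds=[24,49]
  i=5: D_i=min(2*3^5,49)=49, bounds=[24,49]
  i=6: D_i=min(2*3^6,49)=49, bounds=[24,49]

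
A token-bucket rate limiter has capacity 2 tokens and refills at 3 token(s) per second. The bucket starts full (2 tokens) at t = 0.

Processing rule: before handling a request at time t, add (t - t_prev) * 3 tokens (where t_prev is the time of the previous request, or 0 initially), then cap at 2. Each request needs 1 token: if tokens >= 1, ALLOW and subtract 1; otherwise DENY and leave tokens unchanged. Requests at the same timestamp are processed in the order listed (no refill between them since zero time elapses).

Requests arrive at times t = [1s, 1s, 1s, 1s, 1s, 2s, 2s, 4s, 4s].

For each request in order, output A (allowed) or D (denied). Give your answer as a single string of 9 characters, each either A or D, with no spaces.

Answer: AADDDAAAA

Derivation:
Simulating step by step:
  req#1 t=1s: ALLOW
  req#2 t=1s: ALLOW
  req#3 t=1s: DENY
  req#4 t=1s: DENY
  req#5 t=1s: DENY
  req#6 t=2s: ALLOW
  req#7 t=2s: ALLOW
  req#8 t=4s: ALLOW
  req#9 t=4s: ALLOW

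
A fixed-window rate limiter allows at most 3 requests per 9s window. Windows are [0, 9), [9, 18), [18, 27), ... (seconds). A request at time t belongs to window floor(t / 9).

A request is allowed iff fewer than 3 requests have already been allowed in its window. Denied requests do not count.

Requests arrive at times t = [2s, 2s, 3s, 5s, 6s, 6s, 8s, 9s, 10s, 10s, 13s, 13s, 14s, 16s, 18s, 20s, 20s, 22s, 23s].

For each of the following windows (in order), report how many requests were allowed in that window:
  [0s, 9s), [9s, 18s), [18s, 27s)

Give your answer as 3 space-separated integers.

Answer: 3 3 3

Derivation:
Processing requests:
  req#1 t=2s (window 0): ALLOW
  req#2 t=2s (window 0): ALLOW
  req#3 t=3s (window 0): ALLOW
  req#4 t=5s (window 0): DENY
  req#5 t=6s (window 0): DENY
  req#6 t=6s (window 0): DENY
  req#7 t=8s (window 0): DENY
  req#8 t=9s (window 1): ALLOW
  req#9 t=10s (window 1): ALLOW
  req#10 t=10s (window 1): ALLOW
  req#11 t=13s (window 1): DENY
  req#12 t=13s (window 1): DENY
  req#13 t=14s (window 1): DENY
  req#14 t=16s (window 1): DENY
  req#15 t=18s (window 2): ALLOW
  req#16 t=20s (window 2): ALLOW
  req#17 t=20s (window 2): ALLOW
  req#18 t=22s (window 2): DENY
  req#19 t=23s (window 2): DENY

Allowed counts by window: 3 3 3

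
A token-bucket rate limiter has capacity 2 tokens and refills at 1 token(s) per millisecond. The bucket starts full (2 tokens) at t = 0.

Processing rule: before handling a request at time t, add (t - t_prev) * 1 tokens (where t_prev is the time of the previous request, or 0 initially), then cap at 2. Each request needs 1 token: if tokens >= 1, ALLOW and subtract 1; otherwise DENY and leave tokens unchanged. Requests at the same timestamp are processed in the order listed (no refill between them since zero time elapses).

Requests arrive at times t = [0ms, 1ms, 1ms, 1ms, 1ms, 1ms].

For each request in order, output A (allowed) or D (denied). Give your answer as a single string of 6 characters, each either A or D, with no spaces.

Answer: AAADDD

Derivation:
Simulating step by step:
  req#1 t=0ms: ALLOW
  req#2 t=1ms: ALLOW
  req#3 t=1ms: ALLOW
  req#4 t=1ms: DENY
  req#5 t=1ms: DENY
  req#6 t=1ms: DENY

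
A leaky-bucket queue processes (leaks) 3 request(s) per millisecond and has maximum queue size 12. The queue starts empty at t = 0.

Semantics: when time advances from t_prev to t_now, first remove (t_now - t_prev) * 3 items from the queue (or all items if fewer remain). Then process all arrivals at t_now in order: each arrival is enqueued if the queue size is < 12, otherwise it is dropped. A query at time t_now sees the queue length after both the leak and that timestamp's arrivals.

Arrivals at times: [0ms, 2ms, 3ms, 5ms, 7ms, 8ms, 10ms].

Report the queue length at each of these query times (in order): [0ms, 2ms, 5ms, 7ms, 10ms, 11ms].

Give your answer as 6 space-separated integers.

Answer: 1 1 1 1 1 0

Derivation:
Queue lengths at query times:
  query t=0ms: backlog = 1
  query t=2ms: backlog = 1
  query t=5ms: backlog = 1
  query t=7ms: backlog = 1
  query t=10ms: backlog = 1
  query t=11ms: backlog = 0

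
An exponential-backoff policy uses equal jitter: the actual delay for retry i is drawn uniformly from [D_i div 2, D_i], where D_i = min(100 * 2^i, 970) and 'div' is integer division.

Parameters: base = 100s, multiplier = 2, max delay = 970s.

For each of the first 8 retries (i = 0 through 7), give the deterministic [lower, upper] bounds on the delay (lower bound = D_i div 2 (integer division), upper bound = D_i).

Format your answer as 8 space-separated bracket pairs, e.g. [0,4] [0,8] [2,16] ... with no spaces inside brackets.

Computing bounds per retry:
  i=0: D_i=min(100*2^0,970)=100, bounds=[50,100]
  i=1: D_i=min(100*2^1,970)=200, bounds=[100,200]
  i=2: D_i=min(100*2^2,970)=400, bounds=[200,400]
  i=3: D_i=min(100*2^3,970)=800, bounds=[400,800]
  i=4: D_i=min(100*2^4,970)=970, bounds=[485,970]
  i=5: D_i=min(100*2^5,970)=970, bounds=[485,970]
  i=6: D_i=min(100*2^6,970)=970, bounds=[485,970]
  i=7: D_i=min(100*2^7,970)=970, bounds=[485,970]

Answer: [50,100] [100,200] [200,400] [400,800] [485,970] [485,970] [485,970] [485,970]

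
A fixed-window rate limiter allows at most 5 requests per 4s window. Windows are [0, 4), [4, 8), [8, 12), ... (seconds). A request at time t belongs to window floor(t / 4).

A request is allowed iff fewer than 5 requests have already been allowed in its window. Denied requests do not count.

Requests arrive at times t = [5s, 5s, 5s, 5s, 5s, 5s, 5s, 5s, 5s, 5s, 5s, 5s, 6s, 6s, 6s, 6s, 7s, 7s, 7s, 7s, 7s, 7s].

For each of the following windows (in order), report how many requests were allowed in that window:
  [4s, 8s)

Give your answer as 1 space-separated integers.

Answer: 5

Derivation:
Processing requests:
  req#1 t=5s (window 1): ALLOW
  req#2 t=5s (window 1): ALLOW
  req#3 t=5s (window 1): ALLOW
  req#4 t=5s (window 1): ALLOW
  req#5 t=5s (window 1): ALLOW
  req#6 t=5s (window 1): DENY
  req#7 t=5s (window 1): DENY
  req#8 t=5s (window 1): DENY
  req#9 t=5s (window 1): DENY
  req#10 t=5s (window 1): DENY
  req#11 t=5s (window 1): DENY
  req#12 t=5s (window 1): DENY
  req#13 t=6s (window 1): DENY
  req#14 t=6s (window 1): DENY
  req#15 t=6s (window 1): DENY
  req#16 t=6s (window 1): DENY
  req#17 t=7s (window 1): DENY
  req#18 t=7s (window 1): DENY
  req#19 t=7s (window 1): DENY
  req#20 t=7s (window 1): DENY
  req#21 t=7s (window 1): DENY
  req#22 t=7s (window 1): DENY

Allowed counts by window: 5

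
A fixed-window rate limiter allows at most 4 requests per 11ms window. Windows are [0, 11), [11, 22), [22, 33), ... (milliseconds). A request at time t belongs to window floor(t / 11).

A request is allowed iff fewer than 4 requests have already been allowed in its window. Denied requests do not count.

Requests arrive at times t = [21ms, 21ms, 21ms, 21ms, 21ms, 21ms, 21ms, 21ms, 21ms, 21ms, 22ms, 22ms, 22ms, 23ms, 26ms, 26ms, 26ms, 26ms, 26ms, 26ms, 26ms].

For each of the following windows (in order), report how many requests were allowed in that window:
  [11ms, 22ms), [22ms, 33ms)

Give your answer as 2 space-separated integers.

Processing requests:
  req#1 t=21ms (window 1): ALLOW
  req#2 t=21ms (window 1): ALLOW
  req#3 t=21ms (window 1): ALLOW
  req#4 t=21ms (window 1): ALLOW
  req#5 t=21ms (window 1): DENY
  req#6 t=21ms (window 1): DENY
  req#7 t=21ms (window 1): DENY
  req#8 t=21ms (window 1): DENY
  req#9 t=21ms (window 1): DENY
  req#10 t=21ms (window 1): DENY
  req#11 t=22ms (window 2): ALLOW
  req#12 t=22ms (window 2): ALLOW
  req#13 t=22ms (window 2): ALLOW
  req#14 t=23ms (window 2): ALLOW
  req#15 t=26ms (window 2): DENY
  req#16 t=26ms (window 2): DENY
  req#17 t=26ms (window 2): DENY
  req#18 t=26ms (window 2): DENY
  req#19 t=26ms (window 2): DENY
  req#20 t=26ms (window 2): DENY
  req#21 t=26ms (window 2): DENY

Allowed counts by window: 4 4

Answer: 4 4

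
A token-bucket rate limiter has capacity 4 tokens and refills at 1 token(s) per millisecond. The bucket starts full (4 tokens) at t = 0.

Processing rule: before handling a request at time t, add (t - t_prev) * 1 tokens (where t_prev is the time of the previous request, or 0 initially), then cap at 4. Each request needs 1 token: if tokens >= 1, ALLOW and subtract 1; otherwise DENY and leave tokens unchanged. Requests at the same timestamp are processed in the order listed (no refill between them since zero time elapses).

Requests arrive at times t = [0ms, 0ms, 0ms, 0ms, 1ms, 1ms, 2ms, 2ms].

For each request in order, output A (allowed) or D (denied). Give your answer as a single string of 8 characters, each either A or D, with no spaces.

Answer: AAAAADAD

Derivation:
Simulating step by step:
  req#1 t=0ms: ALLOW
  req#2 t=0ms: ALLOW
  req#3 t=0ms: ALLOW
  req#4 t=0ms: ALLOW
  req#5 t=1ms: ALLOW
  req#6 t=1ms: DENY
  req#7 t=2ms: ALLOW
  req#8 t=2ms: DENY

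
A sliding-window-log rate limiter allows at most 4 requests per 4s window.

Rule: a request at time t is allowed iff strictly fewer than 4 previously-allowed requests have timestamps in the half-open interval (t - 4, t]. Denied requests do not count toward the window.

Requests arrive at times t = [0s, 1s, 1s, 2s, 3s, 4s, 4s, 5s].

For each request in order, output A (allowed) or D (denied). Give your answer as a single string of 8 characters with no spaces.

Answer: AAAADADA

Derivation:
Tracking allowed requests in the window:
  req#1 t=0s: ALLOW
  req#2 t=1s: ALLOW
  req#3 t=1s: ALLOW
  req#4 t=2s: ALLOW
  req#5 t=3s: DENY
  req#6 t=4s: ALLOW
  req#7 t=4s: DENY
  req#8 t=5s: ALLOW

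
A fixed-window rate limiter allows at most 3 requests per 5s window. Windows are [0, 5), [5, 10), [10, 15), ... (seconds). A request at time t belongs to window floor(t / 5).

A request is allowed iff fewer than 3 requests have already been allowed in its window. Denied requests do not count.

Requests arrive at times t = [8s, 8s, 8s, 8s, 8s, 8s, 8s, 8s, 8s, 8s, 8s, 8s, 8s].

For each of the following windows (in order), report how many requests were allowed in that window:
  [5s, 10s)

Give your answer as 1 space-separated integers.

Processing requests:
  req#1 t=8s (window 1): ALLOW
  req#2 t=8s (window 1): ALLOW
  req#3 t=8s (window 1): ALLOW
  req#4 t=8s (window 1): DENY
  req#5 t=8s (window 1): DENY
  req#6 t=8s (window 1): DENY
  req#7 t=8s (window 1): DENY
  req#8 t=8s (window 1): DENY
  req#9 t=8s (window 1): DENY
  req#10 t=8s (window 1): DENY
  req#11 t=8s (window 1): DENY
  req#12 t=8s (window 1): DENY
  req#13 t=8s (window 1): DENY

Allowed counts by window: 3

Answer: 3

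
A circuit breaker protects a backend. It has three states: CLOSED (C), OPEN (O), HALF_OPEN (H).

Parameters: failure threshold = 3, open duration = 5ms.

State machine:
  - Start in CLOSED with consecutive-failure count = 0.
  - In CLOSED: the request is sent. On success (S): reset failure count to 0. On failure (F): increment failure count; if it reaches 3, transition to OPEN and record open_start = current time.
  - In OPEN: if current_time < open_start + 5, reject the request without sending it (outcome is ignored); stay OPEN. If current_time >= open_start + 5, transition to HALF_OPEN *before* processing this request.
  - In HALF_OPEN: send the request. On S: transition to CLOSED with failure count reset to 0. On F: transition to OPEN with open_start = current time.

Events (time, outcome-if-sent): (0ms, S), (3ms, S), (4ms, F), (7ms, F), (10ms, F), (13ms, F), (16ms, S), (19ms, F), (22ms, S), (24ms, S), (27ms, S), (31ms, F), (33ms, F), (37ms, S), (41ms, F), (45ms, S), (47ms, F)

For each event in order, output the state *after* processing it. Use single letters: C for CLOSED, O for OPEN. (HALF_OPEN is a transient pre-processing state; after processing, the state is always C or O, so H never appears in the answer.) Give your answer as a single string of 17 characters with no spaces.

State after each event:
  event#1 t=0ms outcome=S: state=CLOSED
  event#2 t=3ms outcome=S: state=CLOSED
  event#3 t=4ms outcome=F: state=CLOSED
  event#4 t=7ms outcome=F: state=CLOSED
  event#5 t=10ms outcome=F: state=OPEN
  event#6 t=13ms outcome=F: state=OPEN
  event#7 t=16ms outcome=S: state=CLOSED
  event#8 t=19ms outcome=F: state=CLOSED
  event#9 t=22ms outcome=S: state=CLOSED
  event#10 t=24ms outcome=S: state=CLOSED
  event#11 t=27ms outcome=S: state=CLOSED
  event#12 t=31ms outcome=F: state=CLOSED
  event#13 t=33ms outcome=F: state=CLOSED
  event#14 t=37ms outcome=S: state=CLOSED
  event#15 t=41ms outcome=F: state=CLOSED
  event#16 t=45ms outcome=S: state=CLOSED
  event#17 t=47ms outcome=F: state=CLOSED

Answer: CCCCOOCCCCCCCCCCC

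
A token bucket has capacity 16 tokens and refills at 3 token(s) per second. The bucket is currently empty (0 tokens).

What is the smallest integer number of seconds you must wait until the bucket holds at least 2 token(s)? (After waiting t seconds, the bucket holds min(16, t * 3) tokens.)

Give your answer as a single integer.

Answer: 1

Derivation:
Need t * 3 >= 2, so t >= 2/3.
Smallest integer t = ceil(2/3) = 1.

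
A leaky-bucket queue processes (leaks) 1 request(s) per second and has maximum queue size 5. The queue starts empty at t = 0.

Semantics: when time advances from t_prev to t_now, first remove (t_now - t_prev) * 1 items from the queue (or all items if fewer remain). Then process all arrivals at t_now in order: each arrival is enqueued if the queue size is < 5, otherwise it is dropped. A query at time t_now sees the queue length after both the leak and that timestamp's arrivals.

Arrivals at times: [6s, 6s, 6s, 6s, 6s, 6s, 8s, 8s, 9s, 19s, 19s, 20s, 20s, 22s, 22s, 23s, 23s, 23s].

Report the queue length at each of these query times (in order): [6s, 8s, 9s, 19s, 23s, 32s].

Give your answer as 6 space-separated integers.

Answer: 5 5 5 2 5 0

Derivation:
Queue lengths at query times:
  query t=6s: backlog = 5
  query t=8s: backlog = 5
  query t=9s: backlog = 5
  query t=19s: backlog = 2
  query t=23s: backlog = 5
  query t=32s: backlog = 0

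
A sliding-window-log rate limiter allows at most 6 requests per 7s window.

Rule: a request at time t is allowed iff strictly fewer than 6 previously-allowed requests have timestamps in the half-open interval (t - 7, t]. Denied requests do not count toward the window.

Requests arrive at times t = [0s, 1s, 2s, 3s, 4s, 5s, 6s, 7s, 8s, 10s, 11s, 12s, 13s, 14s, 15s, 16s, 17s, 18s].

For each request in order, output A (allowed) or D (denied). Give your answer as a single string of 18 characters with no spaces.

Answer: AAAAAADAAAAAAAADAA

Derivation:
Tracking allowed requests in the window:
  req#1 t=0s: ALLOW
  req#2 t=1s: ALLOW
  req#3 t=2s: ALLOW
  req#4 t=3s: ALLOW
  req#5 t=4s: ALLOW
  req#6 t=5s: ALLOW
  req#7 t=6s: DENY
  req#8 t=7s: ALLOW
  req#9 t=8s: ALLOW
  req#10 t=10s: ALLOW
  req#11 t=11s: ALLOW
  req#12 t=12s: ALLOW
  req#13 t=13s: ALLOW
  req#14 t=14s: ALLOW
  req#15 t=15s: ALLOW
  req#16 t=16s: DENY
  req#17 t=17s: ALLOW
  req#18 t=18s: ALLOW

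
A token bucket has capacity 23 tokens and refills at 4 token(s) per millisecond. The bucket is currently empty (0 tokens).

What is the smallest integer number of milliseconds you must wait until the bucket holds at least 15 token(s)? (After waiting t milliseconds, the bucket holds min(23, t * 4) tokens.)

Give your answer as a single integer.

Answer: 4

Derivation:
Need t * 4 >= 15, so t >= 15/4.
Smallest integer t = ceil(15/4) = 4.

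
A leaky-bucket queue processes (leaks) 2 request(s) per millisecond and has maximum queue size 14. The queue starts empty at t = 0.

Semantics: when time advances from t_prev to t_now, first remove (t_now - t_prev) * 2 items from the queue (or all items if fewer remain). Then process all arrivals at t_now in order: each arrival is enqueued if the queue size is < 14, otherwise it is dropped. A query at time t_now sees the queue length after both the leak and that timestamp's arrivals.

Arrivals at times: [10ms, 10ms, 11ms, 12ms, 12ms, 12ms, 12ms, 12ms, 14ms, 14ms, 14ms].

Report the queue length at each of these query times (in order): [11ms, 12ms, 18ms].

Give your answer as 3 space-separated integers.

Answer: 1 5 0

Derivation:
Queue lengths at query times:
  query t=11ms: backlog = 1
  query t=12ms: backlog = 5
  query t=18ms: backlog = 0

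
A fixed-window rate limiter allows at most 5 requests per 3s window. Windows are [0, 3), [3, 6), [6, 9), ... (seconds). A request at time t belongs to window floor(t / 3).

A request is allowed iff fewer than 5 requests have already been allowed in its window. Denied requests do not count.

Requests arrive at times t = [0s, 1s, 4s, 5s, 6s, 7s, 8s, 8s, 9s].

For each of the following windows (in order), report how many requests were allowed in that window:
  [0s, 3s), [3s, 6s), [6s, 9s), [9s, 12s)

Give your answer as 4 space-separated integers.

Processing requests:
  req#1 t=0s (window 0): ALLOW
  req#2 t=1s (window 0): ALLOW
  req#3 t=4s (window 1): ALLOW
  req#4 t=5s (window 1): ALLOW
  req#5 t=6s (window 2): ALLOW
  req#6 t=7s (window 2): ALLOW
  req#7 t=8s (window 2): ALLOW
  req#8 t=8s (window 2): ALLOW
  req#9 t=9s (window 3): ALLOW

Allowed counts by window: 2 2 4 1

Answer: 2 2 4 1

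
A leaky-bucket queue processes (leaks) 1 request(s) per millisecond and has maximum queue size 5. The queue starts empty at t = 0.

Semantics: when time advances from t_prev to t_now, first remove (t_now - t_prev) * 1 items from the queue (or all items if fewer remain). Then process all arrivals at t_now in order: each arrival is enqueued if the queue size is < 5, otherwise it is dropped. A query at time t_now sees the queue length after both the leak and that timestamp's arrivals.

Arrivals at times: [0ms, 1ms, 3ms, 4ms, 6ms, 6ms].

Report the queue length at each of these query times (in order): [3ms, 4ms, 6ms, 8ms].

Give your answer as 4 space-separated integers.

Answer: 1 1 2 0

Derivation:
Queue lengths at query times:
  query t=3ms: backlog = 1
  query t=4ms: backlog = 1
  query t=6ms: backlog = 2
  query t=8ms: backlog = 0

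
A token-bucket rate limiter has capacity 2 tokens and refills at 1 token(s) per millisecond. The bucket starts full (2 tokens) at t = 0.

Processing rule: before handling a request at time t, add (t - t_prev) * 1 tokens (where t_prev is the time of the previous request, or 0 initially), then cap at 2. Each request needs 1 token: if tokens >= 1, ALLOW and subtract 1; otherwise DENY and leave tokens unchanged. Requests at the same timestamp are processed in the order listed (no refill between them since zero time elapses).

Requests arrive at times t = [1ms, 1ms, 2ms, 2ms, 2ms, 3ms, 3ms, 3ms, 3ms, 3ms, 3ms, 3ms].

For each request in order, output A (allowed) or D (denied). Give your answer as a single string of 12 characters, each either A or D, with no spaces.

Answer: AAADDADDDDDD

Derivation:
Simulating step by step:
  req#1 t=1ms: ALLOW
  req#2 t=1ms: ALLOW
  req#3 t=2ms: ALLOW
  req#4 t=2ms: DENY
  req#5 t=2ms: DENY
  req#6 t=3ms: ALLOW
  req#7 t=3ms: DENY
  req#8 t=3ms: DENY
  req#9 t=3ms: DENY
  req#10 t=3ms: DENY
  req#11 t=3ms: DENY
  req#12 t=3ms: DENY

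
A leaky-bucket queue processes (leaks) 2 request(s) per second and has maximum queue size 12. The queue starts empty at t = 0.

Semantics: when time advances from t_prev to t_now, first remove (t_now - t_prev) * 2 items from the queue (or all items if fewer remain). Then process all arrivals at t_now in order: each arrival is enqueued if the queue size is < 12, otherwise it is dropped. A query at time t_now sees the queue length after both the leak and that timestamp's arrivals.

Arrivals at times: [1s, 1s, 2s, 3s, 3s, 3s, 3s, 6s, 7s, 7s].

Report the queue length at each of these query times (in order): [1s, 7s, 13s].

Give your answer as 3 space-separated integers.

Queue lengths at query times:
  query t=1s: backlog = 2
  query t=7s: backlog = 2
  query t=13s: backlog = 0

Answer: 2 2 0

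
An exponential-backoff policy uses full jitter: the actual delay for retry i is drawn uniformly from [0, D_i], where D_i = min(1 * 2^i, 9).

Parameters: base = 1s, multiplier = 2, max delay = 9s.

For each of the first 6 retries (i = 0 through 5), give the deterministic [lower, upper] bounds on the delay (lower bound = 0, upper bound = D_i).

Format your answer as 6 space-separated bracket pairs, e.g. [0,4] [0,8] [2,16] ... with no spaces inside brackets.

Computing bounds per retry:
  i=0: D_i=min(1*2^0,9)=1, bounds=[0,1]
  i=1: D_i=min(1*2^1,9)=2, bounds=[0,2]
  i=2: D_i=min(1*2^2,9)=4, bounds=[0,4]
  i=3: D_i=min(1*2^3,9)=8, bounds=[0,8]
  i=4: D_i=min(1*2^4,9)=9, bounds=[0,9]
  i=5: D_i=min(1*2^5,9)=9, bounds=[0,9]

Answer: [0,1] [0,2] [0,4] [0,8] [0,9] [0,9]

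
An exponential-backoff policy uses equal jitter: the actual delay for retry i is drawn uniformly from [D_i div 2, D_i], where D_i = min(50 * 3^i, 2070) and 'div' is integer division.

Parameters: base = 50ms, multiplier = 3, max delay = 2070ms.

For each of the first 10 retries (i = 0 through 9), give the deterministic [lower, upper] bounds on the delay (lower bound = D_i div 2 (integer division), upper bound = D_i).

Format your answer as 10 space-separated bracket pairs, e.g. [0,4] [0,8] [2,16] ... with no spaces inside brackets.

Answer: [25,50] [75,150] [225,450] [675,1350] [1035,2070] [1035,2070] [1035,2070] [1035,2070] [1035,2070] [1035,2070]

Derivation:
Computing bounds per retry:
  i=0: D_i=min(50*3^0,2070)=50, bounds=[25,50]
  i=1: D_i=min(50*3^1,2070)=150, bounds=[75,150]
  i=2: D_i=min(50*3^2,2070)=450, bounds=[225,450]
  i=3: D_i=min(50*3^3,2070)=1350, bounds=[675,1350]
  i=4: D_i=min(50*3^4,2070)=2070, bounds=[1035,2070]
  i=5: D_i=min(50*3^5,2070)=2070, bounds=[1035,2070]
  i=6: D_i=min(50*3^6,2070)=2070, bounds=[1035,2070]
  i=7: D_i=min(50*3^7,2070)=2070, bounds=[1035,2070]
  i=8: D_i=min(50*3^8,2070)=2070, bounds=[1035,2070]
  i=9: D_i=min(50*3^9,2070)=2070, bounds=[1035,2070]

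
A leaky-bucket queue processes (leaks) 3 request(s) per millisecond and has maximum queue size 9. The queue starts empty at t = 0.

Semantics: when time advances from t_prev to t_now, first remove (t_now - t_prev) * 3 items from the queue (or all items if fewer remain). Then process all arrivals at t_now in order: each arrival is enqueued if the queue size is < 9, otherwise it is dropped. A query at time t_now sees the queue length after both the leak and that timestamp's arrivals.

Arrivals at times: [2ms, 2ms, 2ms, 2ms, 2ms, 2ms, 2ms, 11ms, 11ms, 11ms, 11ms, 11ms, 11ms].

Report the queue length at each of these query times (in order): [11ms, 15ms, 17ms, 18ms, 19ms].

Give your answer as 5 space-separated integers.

Queue lengths at query times:
  query t=11ms: backlog = 6
  query t=15ms: backlog = 0
  query t=17ms: backlog = 0
  query t=18ms: backlog = 0
  query t=19ms: backlog = 0

Answer: 6 0 0 0 0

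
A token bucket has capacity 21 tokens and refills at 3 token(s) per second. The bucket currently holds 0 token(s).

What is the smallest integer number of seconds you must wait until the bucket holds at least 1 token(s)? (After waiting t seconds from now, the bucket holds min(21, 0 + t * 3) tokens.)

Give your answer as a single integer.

Answer: 1

Derivation:
Need 0 + t * 3 >= 1, so t >= 1/3.
Smallest integer t = ceil(1/3) = 1.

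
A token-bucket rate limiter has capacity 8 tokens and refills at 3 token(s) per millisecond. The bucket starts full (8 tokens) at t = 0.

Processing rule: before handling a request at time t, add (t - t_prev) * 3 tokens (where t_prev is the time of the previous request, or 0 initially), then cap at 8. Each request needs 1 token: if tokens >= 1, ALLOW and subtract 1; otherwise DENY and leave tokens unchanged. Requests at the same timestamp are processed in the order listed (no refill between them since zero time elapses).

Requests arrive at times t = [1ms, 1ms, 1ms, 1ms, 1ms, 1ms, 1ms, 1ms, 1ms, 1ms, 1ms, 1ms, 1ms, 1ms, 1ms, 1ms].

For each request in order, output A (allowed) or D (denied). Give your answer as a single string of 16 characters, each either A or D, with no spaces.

Simulating step by step:
  req#1 t=1ms: ALLOW
  req#2 t=1ms: ALLOW
  req#3 t=1ms: ALLOW
  req#4 t=1ms: ALLOW
  req#5 t=1ms: ALLOW
  req#6 t=1ms: ALLOW
  req#7 t=1ms: ALLOW
  req#8 t=1ms: ALLOW
  req#9 t=1ms: DENY
  req#10 t=1ms: DENY
  req#11 t=1ms: DENY
  req#12 t=1ms: DENY
  req#13 t=1ms: DENY
  req#14 t=1ms: DENY
  req#15 t=1ms: DENY
  req#16 t=1ms: DENY

Answer: AAAAAAAADDDDDDDD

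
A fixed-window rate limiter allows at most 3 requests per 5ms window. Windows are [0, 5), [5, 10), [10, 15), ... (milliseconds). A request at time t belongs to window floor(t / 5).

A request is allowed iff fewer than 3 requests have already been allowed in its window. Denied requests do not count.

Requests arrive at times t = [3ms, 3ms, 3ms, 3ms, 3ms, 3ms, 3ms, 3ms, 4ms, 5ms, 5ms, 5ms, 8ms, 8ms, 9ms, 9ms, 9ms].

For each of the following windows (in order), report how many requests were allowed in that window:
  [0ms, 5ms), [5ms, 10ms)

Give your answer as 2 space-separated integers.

Answer: 3 3

Derivation:
Processing requests:
  req#1 t=3ms (window 0): ALLOW
  req#2 t=3ms (window 0): ALLOW
  req#3 t=3ms (window 0): ALLOW
  req#4 t=3ms (window 0): DENY
  req#5 t=3ms (window 0): DENY
  req#6 t=3ms (window 0): DENY
  req#7 t=3ms (window 0): DENY
  req#8 t=3ms (window 0): DENY
  req#9 t=4ms (window 0): DENY
  req#10 t=5ms (window 1): ALLOW
  req#11 t=5ms (window 1): ALLOW
  req#12 t=5ms (window 1): ALLOW
  req#13 t=8ms (window 1): DENY
  req#14 t=8ms (window 1): DENY
  req#15 t=9ms (window 1): DENY
  req#16 t=9ms (window 1): DENY
  req#17 t=9ms (window 1): DENY

Allowed counts by window: 3 3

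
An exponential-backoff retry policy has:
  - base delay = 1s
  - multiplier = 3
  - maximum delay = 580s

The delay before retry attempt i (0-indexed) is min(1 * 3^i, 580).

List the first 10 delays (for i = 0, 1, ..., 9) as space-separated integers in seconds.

Answer: 1 3 9 27 81 243 580 580 580 580

Derivation:
Computing each delay:
  i=0: min(1*3^0, 580) = 1
  i=1: min(1*3^1, 580) = 3
  i=2: min(1*3^2, 580) = 9
  i=3: min(1*3^3, 580) = 27
  i=4: min(1*3^4, 580) = 81
  i=5: min(1*3^5, 580) = 243
  i=6: min(1*3^6, 580) = 580
  i=7: min(1*3^7, 580) = 580
  i=8: min(1*3^8, 580) = 580
  i=9: min(1*3^9, 580) = 580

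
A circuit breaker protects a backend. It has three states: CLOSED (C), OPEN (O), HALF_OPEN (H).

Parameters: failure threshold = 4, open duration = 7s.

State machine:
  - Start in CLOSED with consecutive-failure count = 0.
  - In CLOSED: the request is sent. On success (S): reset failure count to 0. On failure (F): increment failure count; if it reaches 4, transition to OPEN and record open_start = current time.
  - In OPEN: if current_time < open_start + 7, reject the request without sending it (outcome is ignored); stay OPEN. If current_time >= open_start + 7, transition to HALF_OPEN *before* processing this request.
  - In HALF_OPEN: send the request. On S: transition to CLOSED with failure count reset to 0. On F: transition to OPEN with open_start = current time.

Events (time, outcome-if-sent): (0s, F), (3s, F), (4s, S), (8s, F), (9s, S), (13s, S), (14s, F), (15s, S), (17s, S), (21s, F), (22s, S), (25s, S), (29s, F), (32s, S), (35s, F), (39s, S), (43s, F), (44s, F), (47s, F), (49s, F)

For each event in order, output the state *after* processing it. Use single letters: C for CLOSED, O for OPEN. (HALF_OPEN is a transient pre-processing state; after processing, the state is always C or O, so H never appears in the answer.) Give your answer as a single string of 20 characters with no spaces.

Answer: CCCCCCCCCCCCCCCCCCCO

Derivation:
State after each event:
  event#1 t=0s outcome=F: state=CLOSED
  event#2 t=3s outcome=F: state=CLOSED
  event#3 t=4s outcome=S: state=CLOSED
  event#4 t=8s outcome=F: state=CLOSED
  event#5 t=9s outcome=S: state=CLOSED
  event#6 t=13s outcome=S: state=CLOSED
  event#7 t=14s outcome=F: state=CLOSED
  event#8 t=15s outcome=S: state=CLOSED
  event#9 t=17s outcome=S: state=CLOSED
  event#10 t=21s outcome=F: state=CLOSED
  event#11 t=22s outcome=S: state=CLOSED
  event#12 t=25s outcome=S: state=CLOSED
  event#13 t=29s outcome=F: state=CLOSED
  event#14 t=32s outcome=S: state=CLOSED
  event#15 t=35s outcome=F: state=CLOSED
  event#16 t=39s outcome=S: state=CLOSED
  event#17 t=43s outcome=F: state=CLOSED
  event#18 t=44s outcome=F: state=CLOSED
  event#19 t=47s outcome=F: state=CLOSED
  event#20 t=49s outcome=F: state=OPEN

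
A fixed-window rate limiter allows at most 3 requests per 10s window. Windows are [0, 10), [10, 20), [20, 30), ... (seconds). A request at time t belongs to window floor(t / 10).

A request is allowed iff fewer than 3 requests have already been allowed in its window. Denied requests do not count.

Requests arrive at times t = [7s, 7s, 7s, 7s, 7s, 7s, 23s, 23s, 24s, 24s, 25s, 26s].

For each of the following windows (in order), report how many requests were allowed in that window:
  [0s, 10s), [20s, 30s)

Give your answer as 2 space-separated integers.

Processing requests:
  req#1 t=7s (window 0): ALLOW
  req#2 t=7s (window 0): ALLOW
  req#3 t=7s (window 0): ALLOW
  req#4 t=7s (window 0): DENY
  req#5 t=7s (window 0): DENY
  req#6 t=7s (window 0): DENY
  req#7 t=23s (window 2): ALLOW
  req#8 t=23s (window 2): ALLOW
  req#9 t=24s (window 2): ALLOW
  req#10 t=24s (window 2): DENY
  req#11 t=25s (window 2): DENY
  req#12 t=26s (window 2): DENY

Allowed counts by window: 3 3

Answer: 3 3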